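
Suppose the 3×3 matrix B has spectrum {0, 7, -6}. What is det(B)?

0

det(B) is the product of the eigenvalues: (0) · (7) · (-6) = 0.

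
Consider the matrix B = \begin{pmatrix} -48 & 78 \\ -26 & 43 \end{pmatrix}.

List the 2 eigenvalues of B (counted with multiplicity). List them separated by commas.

det(B - sI) = (-48 - s)(43 - s) - (78)·(-26) = s^2 + 5s - 36.
This factors as (s + 9)·(s - 4) = 0.
Eigenvalues: -9, 4.

-9, 4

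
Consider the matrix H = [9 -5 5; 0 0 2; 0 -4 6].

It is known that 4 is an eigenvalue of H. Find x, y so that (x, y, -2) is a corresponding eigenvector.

1, -1

We need (H - 4I)v = 0.
H - 4I = [[5, -5, 5], [0, -4, 2], [0, -4, 2]].
Row 1: (5)·x + (-5)·y + (5)·-2 = 0
Row 2: (0)·x + (-4)·y + (2)·-2 = 0
Row 3: (0)·x + (-4)·y + (2)·-2 = 0
Solving gives x = 1, y = -1.
Check: H·(1, -1, -2) = (4, -4, -8) = 4·(1, -1, -2).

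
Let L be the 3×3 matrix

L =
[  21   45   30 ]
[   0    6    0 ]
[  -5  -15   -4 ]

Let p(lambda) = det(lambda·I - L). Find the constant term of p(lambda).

-396

p(lambda) = lambda^3 - 23·lambda^2 + 168·lambda - 396.
The constant term is -396.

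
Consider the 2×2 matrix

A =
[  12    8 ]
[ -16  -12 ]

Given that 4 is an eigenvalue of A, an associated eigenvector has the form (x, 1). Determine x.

-1

We need (A - 4I)v = 0.
A - 4I = [[8, 8], [-16, -16]].
Row 1: (8)·x + (8)·1 = 0
Row 2: (-16)·x + (-16)·1 = 0
Solving gives x = -1.
Check: A·(-1, 1) = (-4, 4) = 4·(-1, 1).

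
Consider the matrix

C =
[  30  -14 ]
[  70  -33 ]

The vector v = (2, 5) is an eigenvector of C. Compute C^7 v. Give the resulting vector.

(-156250, -390625)

First find the eigenvalue: Cv = (-10, -25) = -5·(2, 5), so λ = -5.
Then C^7 v = λ^7·v = (-5)^7·(2, 5) = -78125·(2, 5) = (-156250, -390625).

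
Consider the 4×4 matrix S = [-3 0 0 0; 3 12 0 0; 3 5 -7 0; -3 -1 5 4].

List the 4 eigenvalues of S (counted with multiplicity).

-7, -3, 4, 12

S is lower triangular, so its eigenvalues are the diagonal entries.
Diagonal: -3, 12, -7, 4.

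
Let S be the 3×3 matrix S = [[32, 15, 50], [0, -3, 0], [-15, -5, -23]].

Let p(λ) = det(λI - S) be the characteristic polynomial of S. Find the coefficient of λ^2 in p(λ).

The coefficient of λ^2 of det(λI - S) is −trace(S).
trace(S) = (32) + (-3) + (-23) = 6, so the coefficient is -6.

-6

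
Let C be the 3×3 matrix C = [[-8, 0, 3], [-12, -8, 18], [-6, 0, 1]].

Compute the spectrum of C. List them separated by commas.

-8, -5, -2

Set up det(tI - C) = 0.
Cofactor expansion gives p(t) = t^3 + 15t^2 + 66t + 80.
Try t = -2: p(-2) = 0, so -2 is a root.
Factor out (t + 2): p(t) = (t + 2)·(t^2 + 13t + 40).
The quadratic factors as (t + 8)·(t + 5).
Eigenvalues: -8, -5, -2.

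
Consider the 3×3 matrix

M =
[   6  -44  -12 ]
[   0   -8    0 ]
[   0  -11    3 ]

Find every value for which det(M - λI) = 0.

-8, 3, 6

Compute the characteristic polynomial p(μ) = det(μI - M).
Expanding the 3×3 determinant: p(μ) = μ^3 - μ^2 - 54μ + 144.
Rational-root test: μ = 6 gives p(6) = 0.
Factor out (μ - 6): p(μ) = (μ - 6)·(μ^2 + 5μ - 24).
The quadratic factors as (μ + 8)·(μ - 3).
Eigenvalues: -8, 3, 6.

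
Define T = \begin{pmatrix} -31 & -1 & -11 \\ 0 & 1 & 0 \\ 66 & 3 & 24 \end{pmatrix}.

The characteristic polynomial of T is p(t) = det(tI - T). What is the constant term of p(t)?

18

p(t) = t^3 + 6t^2 - 25t + 18.
The constant term is 18.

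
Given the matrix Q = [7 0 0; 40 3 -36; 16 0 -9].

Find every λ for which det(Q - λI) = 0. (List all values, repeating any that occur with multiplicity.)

-9, 3, 7

Compute the characteristic polynomial p(r) = det(rI - Q).
Expanding along the first row, p(r) = r^3 - r^2 - 69r + 189.
Since p(3) = 0, r = 3 is a root.
Dividing by (r - 3) leaves r^2 + 2r - 63.
The quadratic factors as (r + 9)·(r - 7).
Eigenvalues: -9, 3, 7.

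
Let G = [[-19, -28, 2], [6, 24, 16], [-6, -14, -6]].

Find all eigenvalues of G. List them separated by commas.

-7, -4, 10

Compute the characteristic polynomial p(λ) = det(λI - G).
Cofactor expansion gives p(λ) = λ^3 + λ^2 - 82λ - 280.
Rational-root test: λ = -4 gives p(-4) = 0.
Dividing by (λ + 4) leaves λ^2 - 3λ - 70.
The quadratic factors as (λ + 7)·(λ - 10).
Eigenvalues: -7, -4, 10.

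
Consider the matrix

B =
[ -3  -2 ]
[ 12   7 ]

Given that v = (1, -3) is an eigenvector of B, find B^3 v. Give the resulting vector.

(27, -81)

First find the eigenvalue: Bv = (3, -9) = 3·(1, -3), so λ = 3.
Then B^3 v = λ^3·v = 3^3·(1, -3) = 27·(1, -3) = (27, -81).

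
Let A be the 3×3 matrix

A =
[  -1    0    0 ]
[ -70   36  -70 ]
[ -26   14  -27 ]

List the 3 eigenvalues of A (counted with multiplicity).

-1, 1, 8

Set up det(sI - A) = 0.
Cofactor expansion gives p(s) = s^3 - 8s^2 - s + 8.
Rational-root test: s = 8 gives p(8) = 0.
Dividing by (s - 8) leaves s^2 - 1.
The quadratic factors as (s + 1)·(s - 1).
Eigenvalues: -1, 1, 8.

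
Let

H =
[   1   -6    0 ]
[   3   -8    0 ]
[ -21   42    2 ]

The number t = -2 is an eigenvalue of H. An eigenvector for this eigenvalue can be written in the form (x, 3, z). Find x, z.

We need (H + 2I)v = 0.
H + 2I = [[3, -6, 0], [3, -6, 0], [-21, 42, 4]].
Row 1: (3)·x + (-6)·3 + (0)·z = 0
Row 2: (3)·x + (-6)·3 + (0)·z = 0
Row 3: (-21)·x + (42)·3 + (4)·z = 0
Solving gives x = 6, z = 0.
Check: H·(6, 3, 0) = (-12, -6, 0) = -2·(6, 3, 0).

6, 0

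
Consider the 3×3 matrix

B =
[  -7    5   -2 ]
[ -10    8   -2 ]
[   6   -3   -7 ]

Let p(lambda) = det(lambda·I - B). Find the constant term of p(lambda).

p(lambda) = lambda^3 + 6·lambda^2 - 7·lambda - 60.
The constant term is -60.

-60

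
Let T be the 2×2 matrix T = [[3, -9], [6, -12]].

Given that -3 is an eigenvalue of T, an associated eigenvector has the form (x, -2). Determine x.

We need (T + 3I)v = 0.
T + 3I = [[6, -9], [6, -9]].
Row 1: (6)·x + (-9)·-2 = 0
Row 2: (6)·x + (-9)·-2 = 0
Solving gives x = -3.
Check: T·(-3, -2) = (9, 6) = -3·(-3, -2).

-3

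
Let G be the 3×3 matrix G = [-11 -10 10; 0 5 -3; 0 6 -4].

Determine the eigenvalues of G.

Compute the characteristic polynomial p(s) = det(sI - G).
Cofactor expansion gives p(s) = s^3 + 10s^2 - 13s - 22.
Since p(2) = 0, s = 2 is a root.
Factor out (s - 2): p(s) = (s - 2)·(s^2 + 12s + 11).
The quadratic factors as (s + 11)·(s + 1).
Eigenvalues: -11, -1, 2.

-11, -1, 2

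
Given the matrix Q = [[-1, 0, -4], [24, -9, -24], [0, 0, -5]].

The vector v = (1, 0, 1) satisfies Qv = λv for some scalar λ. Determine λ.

-5

Compute Qv: Q·(1, 0, 1) = (-5, 0, -5).
Since Qv = λv, compare component 1: -5 = λ·1, so λ = -5.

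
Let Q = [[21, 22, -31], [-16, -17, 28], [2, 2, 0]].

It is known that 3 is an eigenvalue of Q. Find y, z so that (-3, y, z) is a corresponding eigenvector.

-6, -6

We need (Q - 3I)v = 0.
Q - 3I = [[18, 22, -31], [-16, -20, 28], [2, 2, -3]].
Row 1: (18)·-3 + (22)·y + (-31)·z = 0
Row 2: (-16)·-3 + (-20)·y + (28)·z = 0
Row 3: (2)·-3 + (2)·y + (-3)·z = 0
Solving gives y = -6, z = -6.
Check: Q·(-3, -6, -6) = (-9, -18, -18) = 3·(-3, -6, -6).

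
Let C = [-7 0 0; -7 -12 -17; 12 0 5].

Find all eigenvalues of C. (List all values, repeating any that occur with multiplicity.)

-12, -7, 5

The characteristic polynomial is p(t) = det(tI - C).
Expanding along the first row, p(t) = t^3 + 14t^2 - 11t - 420.
Since p(5) = 0, t = 5 is a root.
Factor out (t - 5): p(t) = (t - 5)·(t^2 + 19t + 84).
The quadratic factors as (t + 12)·(t + 7).
Eigenvalues: -12, -7, 5.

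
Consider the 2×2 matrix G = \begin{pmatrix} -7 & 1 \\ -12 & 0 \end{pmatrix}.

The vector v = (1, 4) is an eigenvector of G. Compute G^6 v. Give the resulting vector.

(729, 2916)

First find the eigenvalue: Gv = (-3, -12) = -3·(1, 4), so λ = -3.
Then G^6 v = λ^6·v = (-3)^6·(1, 4) = 729·(1, 4) = (729, 2916).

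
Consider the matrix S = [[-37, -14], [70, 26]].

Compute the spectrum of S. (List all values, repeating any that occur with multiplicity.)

det(S - μI) = (-37 - μ)(26 - μ) - (-14)·(70) = μ^2 + 11μ + 18.
This factors as (μ + 9)·(μ + 2) = 0.
Eigenvalues: -9, -2.

-9, -2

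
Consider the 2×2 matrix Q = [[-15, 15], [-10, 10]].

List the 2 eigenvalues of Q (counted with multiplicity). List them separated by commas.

det(Q - λI) = (-15 - λ)(10 - λ) - (15)·(-10) = λ^2 + 5λ.
This factors as (λ + 5)·λ = 0.
Eigenvalues: -5, 0.

-5, 0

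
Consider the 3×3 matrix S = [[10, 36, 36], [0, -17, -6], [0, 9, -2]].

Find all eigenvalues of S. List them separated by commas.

-11, -8, 10

Compute the characteristic polynomial p(λ) = det(λI - S).
Cofactor expansion gives p(λ) = λ^3 + 9λ^2 - 102λ - 880.
Since p(-8) = 0, λ = -8 is a root.
Factor out (λ + 8): p(λ) = (λ + 8)·(λ^2 + λ - 110).
The quadratic factors as (λ + 11)·(λ - 10).
Eigenvalues: -11, -8, 10.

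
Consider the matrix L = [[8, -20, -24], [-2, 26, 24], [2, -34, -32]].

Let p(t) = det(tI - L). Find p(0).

192

p(0) = det(0·I − L) = det(−L) = (−1)^3·det(L).
det(L) = -192, so p(0) = 192.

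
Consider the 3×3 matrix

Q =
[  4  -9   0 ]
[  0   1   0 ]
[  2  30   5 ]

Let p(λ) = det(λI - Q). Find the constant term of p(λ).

p(λ) = λ^3 - 10λ^2 + 29λ - 20.
The constant term is -20.

-20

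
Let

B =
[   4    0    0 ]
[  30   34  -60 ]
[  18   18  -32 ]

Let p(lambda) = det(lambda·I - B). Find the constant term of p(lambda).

p(lambda) = lambda^3 - 6·lambda^2 + 32.
The constant term is 32.

32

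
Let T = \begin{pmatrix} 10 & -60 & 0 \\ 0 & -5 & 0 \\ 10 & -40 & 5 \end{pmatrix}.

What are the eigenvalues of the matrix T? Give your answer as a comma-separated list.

-5, 5, 10

Compute the characteristic polynomial p(s) = det(sI - T).
Expanding the 3×3 determinant: p(s) = s^3 - 10s^2 - 25s + 250.
Rational-root test: s = -5 gives p(-5) = 0.
Dividing by (s + 5) leaves s^2 - 15s + 50.
The quadratic factors as (s - 5)·(s - 10).
Eigenvalues: -5, 5, 10.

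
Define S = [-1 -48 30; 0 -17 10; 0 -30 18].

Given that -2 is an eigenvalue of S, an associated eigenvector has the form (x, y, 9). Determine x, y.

18, 6

We need (S + 2I)v = 0.
S + 2I = [[1, -48, 30], [0, -15, 10], [0, -30, 20]].
Row 1: (1)·x + (-48)·y + (30)·9 = 0
Row 2: (0)·x + (-15)·y + (10)·9 = 0
Row 3: (0)·x + (-30)·y + (20)·9 = 0
Solving gives x = 18, y = 6.
Check: S·(18, 6, 9) = (-36, -12, -18) = -2·(18, 6, 9).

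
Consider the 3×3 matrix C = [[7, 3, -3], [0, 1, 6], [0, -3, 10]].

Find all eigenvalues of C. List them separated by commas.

Set up det(μI - C) = 0.
Cofactor expansion gives p(μ) = μ^3 - 18μ^2 + 105μ - 196.
Rational-root test: μ = 7 gives p(7) = 0.
Dividing by (μ - 7) leaves μ^2 - 11μ + 28.
The quadratic factors as (μ - 4)·(μ - 7).
Eigenvalues: 4, 7, 7.

4, 7, 7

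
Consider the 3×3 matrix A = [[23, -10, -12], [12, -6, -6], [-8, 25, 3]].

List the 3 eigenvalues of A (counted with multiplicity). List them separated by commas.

-1, 9, 12

The characteristic polynomial is p(r) = det(rI - A).
Cofactor expansion gives p(r) = r^3 - 20r^2 + 87r + 108.
Since p(-1) = 0, r = -1 is a root.
Dividing by (r + 1) leaves r^2 - 21r + 108.
The quadratic factors as (r - 9)·(r - 12).
Eigenvalues: -1, 9, 12.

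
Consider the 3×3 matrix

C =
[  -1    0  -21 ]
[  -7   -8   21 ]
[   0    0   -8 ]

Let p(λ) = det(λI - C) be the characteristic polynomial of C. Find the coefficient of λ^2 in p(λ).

The coefficient of λ^2 of det(λI - C) is −trace(C).
trace(C) = (-1) + (-8) + (-8) = -17, so the coefficient is 17.

17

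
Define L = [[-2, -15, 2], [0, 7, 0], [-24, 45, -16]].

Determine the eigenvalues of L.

Set up det(μI - L) = 0.
Expanding the 3×3 determinant: p(μ) = μ^3 + 11μ^2 - 46μ - 560.
Try μ = 7: p(7) = 0, so 7 is a root.
Factor out (μ - 7): p(μ) = (μ - 7)·(μ^2 + 18μ + 80).
The quadratic factors as (μ + 10)·(μ + 8).
Eigenvalues: -10, -8, 7.

-10, -8, 7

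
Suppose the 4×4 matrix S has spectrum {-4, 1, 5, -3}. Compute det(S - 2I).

If S has eigenvalues -4, 1, 5, -3, then S - 2I has eigenvalues -6, -1, 3, -5.
det(S - 2I) = (-6) · (-1) · (3) · (-5) = -90.

-90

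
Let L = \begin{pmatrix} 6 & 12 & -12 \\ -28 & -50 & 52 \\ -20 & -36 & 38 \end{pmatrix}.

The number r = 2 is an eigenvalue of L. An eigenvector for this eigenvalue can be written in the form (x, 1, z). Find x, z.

We need (L - 2I)v = 0.
L - 2I = [[4, 12, -12], [-28, -52, 52], [-20, -36, 36]].
Row 1: (4)·x + (12)·1 + (-12)·z = 0
Row 2: (-28)·x + (-52)·1 + (52)·z = 0
Row 3: (-20)·x + (-36)·1 + (36)·z = 0
Solving gives x = 0, z = 1.
Check: L·(0, 1, 1) = (0, 2, 2) = 2·(0, 1, 1).

0, 1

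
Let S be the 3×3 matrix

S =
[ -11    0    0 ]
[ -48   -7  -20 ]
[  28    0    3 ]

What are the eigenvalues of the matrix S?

Compute the characteristic polynomial p(λ) = det(λI - S).
Expanding along the first row, p(λ) = λ^3 + 15λ^2 + 23λ - 231.
Rational-root test: λ = 3 gives p(3) = 0.
Factor out (λ - 3): p(λ) = (λ - 3)·(λ^2 + 18λ + 77).
The quadratic factors as (λ + 11)·(λ + 7).
Eigenvalues: -11, -7, 3.

-11, -7, 3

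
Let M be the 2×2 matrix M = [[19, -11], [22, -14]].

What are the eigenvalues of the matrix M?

det(M - tI) = (19 - t)(-14 - t) - (-11)·(22) = t^2 - 5t - 24.
This factors as (t + 3)·(t - 8) = 0.
Eigenvalues: -3, 8.

-3, 8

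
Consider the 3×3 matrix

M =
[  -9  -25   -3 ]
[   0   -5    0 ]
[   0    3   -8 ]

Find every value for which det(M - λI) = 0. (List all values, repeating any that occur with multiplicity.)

Compute the characteristic polynomial p(λ) = det(λI - M).
Expanding along the first row, p(λ) = λ^3 + 22λ^2 + 157λ + 360.
Try λ = -5: p(-5) = 0, so -5 is a root.
Dividing by (λ + 5) leaves λ^2 + 17λ + 72.
The quadratic factors as (λ + 9)·(λ + 8).
Eigenvalues: -9, -8, -5.

-9, -8, -5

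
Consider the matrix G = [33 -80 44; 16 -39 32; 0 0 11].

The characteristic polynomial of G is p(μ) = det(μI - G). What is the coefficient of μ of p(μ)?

p(μ) = μ^3 - 5μ^2 - 73μ + 77.
The coefficient of μ is -73.

-73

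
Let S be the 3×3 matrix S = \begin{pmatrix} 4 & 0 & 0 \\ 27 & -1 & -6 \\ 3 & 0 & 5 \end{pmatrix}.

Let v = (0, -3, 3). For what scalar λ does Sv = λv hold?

Compute Sv: S·(0, -3, 3) = (0, -15, 15).
Since Sv = λv, compare component 2: -15 = λ·-3, so λ = 5.

5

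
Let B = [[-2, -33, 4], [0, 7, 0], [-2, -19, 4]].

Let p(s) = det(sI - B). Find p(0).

p(0) = det(0·I − B) = det(−B) = (−1)^3·det(B).
det(B) = 0, so p(0) = 0.

0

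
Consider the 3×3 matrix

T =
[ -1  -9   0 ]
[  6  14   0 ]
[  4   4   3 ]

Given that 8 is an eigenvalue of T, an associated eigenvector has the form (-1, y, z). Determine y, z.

We need (T - 8I)v = 0.
T - 8I = [[-9, -9, 0], [6, 6, 0], [4, 4, -5]].
Row 1: (-9)·-1 + (-9)·y + (0)·z = 0
Row 2: (6)·-1 + (6)·y + (0)·z = 0
Row 3: (4)·-1 + (4)·y + (-5)·z = 0
Solving gives y = 1, z = 0.
Check: T·(-1, 1, 0) = (-8, 8, 0) = 8·(-1, 1, 0).

1, 0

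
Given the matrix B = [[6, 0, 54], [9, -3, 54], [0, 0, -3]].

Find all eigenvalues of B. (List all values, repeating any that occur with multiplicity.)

The characteristic polynomial is p(λ) = det(λI - B).
Expanding the 3×3 determinant: p(λ) = λ^3 - 27λ - 54.
Since p(-3) = 0, λ = -3 is a root.
Factor out (λ + 3): p(λ) = (λ + 3)·(λ^2 - 3λ - 18).
The quadratic factors as (λ + 3)·(λ - 6).
Eigenvalues: -3, -3, 6.

-3, -3, 6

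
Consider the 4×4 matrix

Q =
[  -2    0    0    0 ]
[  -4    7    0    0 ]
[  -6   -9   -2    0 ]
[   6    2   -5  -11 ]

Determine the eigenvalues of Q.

Q is lower triangular, so its eigenvalues are the diagonal entries.
Diagonal: -2, 7, -2, -11.

-11, -2, -2, 7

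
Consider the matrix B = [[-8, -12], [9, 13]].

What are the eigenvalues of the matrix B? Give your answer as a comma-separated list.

det(B - λI) = (-8 - λ)(13 - λ) - (-12)·(9) = λ^2 - 5λ + 4.
This factors as (λ - 1)·(λ - 4) = 0.
Eigenvalues: 1, 4.

1, 4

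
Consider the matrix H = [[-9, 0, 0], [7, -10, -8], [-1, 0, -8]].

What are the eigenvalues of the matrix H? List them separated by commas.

-10, -9, -8

Compute the characteristic polynomial p(r) = det(rI - H).
Expanding the 3×3 determinant: p(r) = r^3 + 27r^2 + 242r + 720.
Since p(-8) = 0, r = -8 is a root.
Factor out (r + 8): p(r) = (r + 8)·(r^2 + 19r + 90).
The quadratic factors as (r + 10)·(r + 9).
Eigenvalues: -10, -9, -8.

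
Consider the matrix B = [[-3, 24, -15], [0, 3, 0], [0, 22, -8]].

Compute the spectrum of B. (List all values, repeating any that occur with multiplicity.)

Compute the characteristic polynomial p(t) = det(tI - B).
Expanding the 3×3 determinant: p(t) = t^3 + 8t^2 - 9t - 72.
Since p(-3) = 0, t = -3 is a root.
Factor out (t + 3): p(t) = (t + 3)·(t^2 + 5t - 24).
The quadratic factors as (t + 8)·(t - 3).
Eigenvalues: -8, -3, 3.

-8, -3, 3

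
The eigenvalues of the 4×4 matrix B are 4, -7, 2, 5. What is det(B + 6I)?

-880

If B has eigenvalues 4, -7, 2, 5, then B + 6I has eigenvalues 10, -1, 8, 11.
det(B + 6I) = (10) · (-1) · (8) · (11) = -880.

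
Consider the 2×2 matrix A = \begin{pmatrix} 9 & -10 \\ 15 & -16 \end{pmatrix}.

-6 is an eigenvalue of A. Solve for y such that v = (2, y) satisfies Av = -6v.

3

We need (A + 6I)v = 0.
A + 6I = [[15, -10], [15, -10]].
Row 1: (15)·2 + (-10)·y = 0
Row 2: (15)·2 + (-10)·y = 0
Solving gives y = 3.
Check: A·(2, 3) = (-12, -18) = -6·(2, 3).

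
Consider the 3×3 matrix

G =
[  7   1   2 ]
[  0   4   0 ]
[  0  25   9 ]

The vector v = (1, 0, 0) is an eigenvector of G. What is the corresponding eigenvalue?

Compute Gv: G·(1, 0, 0) = (7, 0, 0).
Since Gv = λv, compare component 1: 7 = λ·1, so λ = 7.

7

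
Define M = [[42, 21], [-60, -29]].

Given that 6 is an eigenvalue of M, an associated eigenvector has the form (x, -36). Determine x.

21

We need (M - 6I)v = 0.
M - 6I = [[36, 21], [-60, -35]].
Row 1: (36)·x + (21)·-36 = 0
Row 2: (-60)·x + (-35)·-36 = 0
Solving gives x = 21.
Check: M·(21, -36) = (126, -216) = 6·(21, -36).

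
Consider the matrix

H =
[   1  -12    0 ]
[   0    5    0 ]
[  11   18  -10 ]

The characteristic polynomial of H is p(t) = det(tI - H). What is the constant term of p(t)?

50

p(t) = t^3 + 4t^2 - 55t + 50.
The constant term is 50.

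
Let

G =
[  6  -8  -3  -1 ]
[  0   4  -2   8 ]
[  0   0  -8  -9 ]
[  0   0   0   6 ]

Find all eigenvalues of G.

-8, 4, 6, 6

G is upper triangular, so its eigenvalues are the diagonal entries.
Diagonal: 6, 4, -8, 6.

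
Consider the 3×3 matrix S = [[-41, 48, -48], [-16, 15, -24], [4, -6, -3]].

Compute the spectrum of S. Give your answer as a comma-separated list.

-11, -9, -9

The characteristic polynomial is p(r) = det(rI - S).
Expanding the 3×3 determinant: p(r) = r^3 + 29r^2 + 279r + 891.
Try r = -9: p(-9) = 0, so -9 is a root.
Factor out (r + 9): p(r) = (r + 9)·(r^2 + 20r + 99).
The quadratic factors as (r + 11)·(r + 9).
Eigenvalues: -11, -9, -9.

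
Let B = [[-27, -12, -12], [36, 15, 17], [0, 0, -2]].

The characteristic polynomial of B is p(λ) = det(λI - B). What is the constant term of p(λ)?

54

p(λ) = λ^3 + 14λ^2 + 51λ + 54.
The constant term is 54.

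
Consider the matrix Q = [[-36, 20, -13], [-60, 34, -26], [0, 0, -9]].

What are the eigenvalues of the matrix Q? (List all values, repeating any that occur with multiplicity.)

Set up det(sI - Q) = 0.
Expanding the 3×3 determinant: p(s) = s^3 + 11s^2 - 6s - 216.
Since p(4) = 0, s = 4 is a root.
Dividing by (s - 4) leaves s^2 + 15s + 54.
The quadratic factors as (s + 9)·(s + 6).
Eigenvalues: -9, -6, 4.

-9, -6, 4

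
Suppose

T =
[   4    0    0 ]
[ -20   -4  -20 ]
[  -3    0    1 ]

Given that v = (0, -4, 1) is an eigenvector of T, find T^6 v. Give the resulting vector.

First find the eigenvalue: Tv = (0, -4, 1) = 1·(0, -4, 1), so λ = 1.
Then T^6 v = λ^6·v = 1^6·(0, -4, 1) = 1·(0, -4, 1) = (0, -4, 1).

(0, -4, 1)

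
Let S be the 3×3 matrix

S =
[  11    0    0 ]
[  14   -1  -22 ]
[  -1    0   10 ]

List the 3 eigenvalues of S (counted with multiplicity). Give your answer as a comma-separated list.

-1, 10, 11

Set up det(tI - S) = 0.
Expanding along the first row, p(t) = t^3 - 20t^2 + 89t + 110.
Rational-root test: t = -1 gives p(-1) = 0.
Factor out (t + 1): p(t) = (t + 1)·(t^2 - 21t + 110).
The quadratic factors as (t - 10)·(t - 11).
Eigenvalues: -1, 10, 11.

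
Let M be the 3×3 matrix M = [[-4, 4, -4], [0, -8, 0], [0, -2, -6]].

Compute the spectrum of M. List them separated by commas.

Compute the characteristic polynomial p(s) = det(sI - M).
Cofactor expansion gives p(s) = s^3 + 18s^2 + 104s + 192.
Since p(-4) = 0, s = -4 is a root.
Dividing by (s + 4) leaves s^2 + 14s + 48.
The quadratic factors as (s + 8)·(s + 6).
Eigenvalues: -8, -6, -4.

-8, -6, -4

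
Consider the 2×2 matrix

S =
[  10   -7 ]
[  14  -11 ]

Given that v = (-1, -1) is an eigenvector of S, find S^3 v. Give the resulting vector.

(-27, -27)

First find the eigenvalue: Sv = (-3, -3) = 3·(-1, -1), so λ = 3.
Then S^3 v = λ^3·v = 3^3·(-1, -1) = 27·(-1, -1) = (-27, -27).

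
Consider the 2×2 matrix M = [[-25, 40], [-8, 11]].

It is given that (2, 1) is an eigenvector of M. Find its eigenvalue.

-5

Compute Mv: M·(2, 1) = (-10, -5).
Since Mv = λv, compare component 1: -10 = λ·2, so λ = -5.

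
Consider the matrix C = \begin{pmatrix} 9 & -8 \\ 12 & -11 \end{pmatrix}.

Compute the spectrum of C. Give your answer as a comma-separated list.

-3, 1

det(C - tI) = (9 - t)(-11 - t) - (-8)·(12) = t^2 + 2t - 3.
This factors as (t + 3)·(t - 1) = 0.
Eigenvalues: -3, 1.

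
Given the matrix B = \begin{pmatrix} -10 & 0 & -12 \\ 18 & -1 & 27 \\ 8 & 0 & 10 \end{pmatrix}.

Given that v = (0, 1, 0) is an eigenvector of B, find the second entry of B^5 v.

First find the eigenvalue: Bv = (0, -1, 0) = -1·(0, 1, 0), so λ = -1.
Then B^5 v = λ^5·v = (-1)^5·(0, 1, 0) = -1·(0, 1, 0) = (0, -1, 0).

-1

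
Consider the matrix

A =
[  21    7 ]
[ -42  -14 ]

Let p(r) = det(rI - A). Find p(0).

0

p(0) = det(0·I − A) = det(−A) = (−1)^2·det(A).
det(A) = 0, so p(0) = 0.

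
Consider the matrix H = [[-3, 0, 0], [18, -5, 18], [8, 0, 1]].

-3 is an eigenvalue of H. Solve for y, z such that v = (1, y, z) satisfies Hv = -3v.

We need (H + 3I)v = 0.
H + 3I = [[0, 0, 0], [18, -2, 18], [8, 0, 4]].
Row 1: (0)·1 + (0)·y + (0)·z = 0
Row 2: (18)·1 + (-2)·y + (18)·z = 0
Row 3: (8)·1 + (0)·y + (4)·z = 0
Solving gives y = -9, z = -2.
Check: H·(1, -9, -2) = (-3, 27, 6) = -3·(1, -9, -2).

-9, -2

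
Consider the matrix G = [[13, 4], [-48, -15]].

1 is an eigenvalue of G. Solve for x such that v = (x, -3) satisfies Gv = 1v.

We need (G - 1I)v = 0.
G - 1I = [[12, 4], [-48, -16]].
Row 1: (12)·x + (4)·-3 = 0
Row 2: (-48)·x + (-16)·-3 = 0
Solving gives x = 1.
Check: G·(1, -3) = (1, -3) = 1·(1, -3).

1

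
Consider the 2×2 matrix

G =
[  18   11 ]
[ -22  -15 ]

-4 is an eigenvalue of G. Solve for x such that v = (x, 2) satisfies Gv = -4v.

-1

We need (G + 4I)v = 0.
G + 4I = [[22, 11], [-22, -11]].
Row 1: (22)·x + (11)·2 = 0
Row 2: (-22)·x + (-11)·2 = 0
Solving gives x = -1.
Check: G·(-1, 2) = (4, -8) = -4·(-1, 2).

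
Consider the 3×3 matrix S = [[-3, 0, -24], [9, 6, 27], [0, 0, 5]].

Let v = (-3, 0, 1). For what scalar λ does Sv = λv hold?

Compute Sv: S·(-3, 0, 1) = (-15, 0, 5).
Since Sv = λv, compare component 1: -15 = λ·-3, so λ = 5.

5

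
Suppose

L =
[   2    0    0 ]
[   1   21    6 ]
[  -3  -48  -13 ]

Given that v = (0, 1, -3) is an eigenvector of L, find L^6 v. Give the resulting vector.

(0, 729, -2187)

First find the eigenvalue: Lv = (0, 3, -9) = 3·(0, 1, -3), so λ = 3.
Then L^6 v = λ^6·v = 3^6·(0, 1, -3) = 729·(0, 1, -3) = (0, 729, -2187).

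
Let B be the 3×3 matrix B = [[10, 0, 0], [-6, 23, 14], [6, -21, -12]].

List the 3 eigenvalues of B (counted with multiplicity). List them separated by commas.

Compute the characteristic polynomial p(r) = det(rI - B).
Expanding along the first row, p(r) = r^3 - 21r^2 + 128r - 180.
Try r = 9: p(9) = 0, so 9 is a root.
Factor out (r - 9): p(r) = (r - 9)·(r^2 - 12r + 20).
The quadratic factors as (r - 2)·(r - 10).
Eigenvalues: 2, 9, 10.

2, 9, 10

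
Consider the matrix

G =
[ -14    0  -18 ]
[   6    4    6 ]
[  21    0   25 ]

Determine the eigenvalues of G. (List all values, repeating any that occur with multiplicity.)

The characteristic polynomial is p(λ) = det(λI - G).
Expanding along the first row, p(λ) = λ^3 - 15λ^2 + 72λ - 112.
Since p(7) = 0, λ = 7 is a root.
Dividing by (λ - 7) leaves λ^2 - 8λ + 16.
The quadratic factor is (λ - 4)^2.
Eigenvalues: 4, 4, 7.

4, 4, 7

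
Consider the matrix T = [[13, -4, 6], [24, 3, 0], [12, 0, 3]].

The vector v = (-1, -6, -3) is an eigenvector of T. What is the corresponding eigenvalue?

Compute Tv: T·(-1, -6, -3) = (-7, -42, -21).
Since Tv = λv, compare component 1: -7 = λ·-1, so λ = 7.

7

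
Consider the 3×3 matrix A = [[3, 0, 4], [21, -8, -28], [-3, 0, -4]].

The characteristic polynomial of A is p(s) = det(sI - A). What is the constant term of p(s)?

p(s) = s^3 + 9s^2 + 8s.
The constant term is 0.

0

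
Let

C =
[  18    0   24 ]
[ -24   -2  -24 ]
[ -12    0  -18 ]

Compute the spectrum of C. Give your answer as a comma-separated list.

-6, -2, 6

Set up det(tI - C) = 0.
Expanding along the first row, p(t) = t^3 + 2t^2 - 36t - 72.
Since p(6) = 0, t = 6 is a root.
Factor out (t - 6): p(t) = (t - 6)·(t^2 + 8t + 12).
The quadratic factors as (t + 6)·(t + 2).
Eigenvalues: -6, -2, 6.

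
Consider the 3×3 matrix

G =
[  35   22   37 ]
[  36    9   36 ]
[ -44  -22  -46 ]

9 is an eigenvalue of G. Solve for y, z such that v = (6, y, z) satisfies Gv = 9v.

3, -6

We need (G - 9I)v = 0.
G - 9I = [[26, 22, 37], [36, 0, 36], [-44, -22, -55]].
Row 1: (26)·6 + (22)·y + (37)·z = 0
Row 2: (36)·6 + (0)·y + (36)·z = 0
Row 3: (-44)·6 + (-22)·y + (-55)·z = 0
Solving gives y = 3, z = -6.
Check: G·(6, 3, -6) = (54, 27, -54) = 9·(6, 3, -6).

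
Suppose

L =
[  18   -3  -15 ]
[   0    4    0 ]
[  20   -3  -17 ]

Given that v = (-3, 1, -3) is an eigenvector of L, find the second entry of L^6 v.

First find the eigenvalue: Lv = (-12, 4, -12) = 4·(-3, 1, -3), so λ = 4.
Then L^6 v = λ^6·v = 4^6·(-3, 1, -3) = 4096·(-3, 1, -3) = (-12288, 4096, -12288).

4096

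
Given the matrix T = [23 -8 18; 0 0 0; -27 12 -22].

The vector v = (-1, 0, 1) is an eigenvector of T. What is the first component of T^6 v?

-15625

First find the eigenvalue: Tv = (-5, 0, 5) = 5·(-1, 0, 1), so λ = 5.
Then T^6 v = λ^6·v = 5^6·(-1, 0, 1) = 15625·(-1, 0, 1) = (-15625, 0, 15625).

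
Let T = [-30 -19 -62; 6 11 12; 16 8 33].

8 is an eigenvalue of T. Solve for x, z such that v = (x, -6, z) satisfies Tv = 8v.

3, 0

We need (T - 8I)v = 0.
T - 8I = [[-38, -19, -62], [6, 3, 12], [16, 8, 25]].
Row 1: (-38)·x + (-19)·-6 + (-62)·z = 0
Row 2: (6)·x + (3)·-6 + (12)·z = 0
Row 3: (16)·x + (8)·-6 + (25)·z = 0
Solving gives x = 3, z = 0.
Check: T·(3, -6, 0) = (24, -48, 0) = 8·(3, -6, 0).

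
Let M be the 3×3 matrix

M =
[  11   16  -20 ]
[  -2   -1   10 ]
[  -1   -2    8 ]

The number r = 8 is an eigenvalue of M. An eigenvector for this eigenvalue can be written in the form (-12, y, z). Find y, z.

6, 3

We need (M - 8I)v = 0.
M - 8I = [[3, 16, -20], [-2, -9, 10], [-1, -2, 0]].
Row 1: (3)·-12 + (16)·y + (-20)·z = 0
Row 2: (-2)·-12 + (-9)·y + (10)·z = 0
Row 3: (-1)·-12 + (-2)·y + (0)·z = 0
Solving gives y = 6, z = 3.
Check: M·(-12, 6, 3) = (-96, 48, 24) = 8·(-12, 6, 3).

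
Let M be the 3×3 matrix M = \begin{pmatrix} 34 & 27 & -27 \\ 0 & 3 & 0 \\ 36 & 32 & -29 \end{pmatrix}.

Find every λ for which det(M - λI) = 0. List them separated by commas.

-2, 3, 7

Compute the characteristic polynomial p(r) = det(rI - M).
Expanding the 3×3 determinant: p(r) = r^3 - 8r^2 + r + 42.
Since p(3) = 0, r = 3 is a root.
Dividing by (r - 3) leaves r^2 - 5r - 14.
The quadratic factors as (r + 2)·(r - 7).
Eigenvalues: -2, 3, 7.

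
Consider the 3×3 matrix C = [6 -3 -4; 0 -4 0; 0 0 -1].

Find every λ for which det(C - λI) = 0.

-4, -1, 6

C is upper triangular, so its eigenvalues are the diagonal entries.
Diagonal: 6, -4, -1.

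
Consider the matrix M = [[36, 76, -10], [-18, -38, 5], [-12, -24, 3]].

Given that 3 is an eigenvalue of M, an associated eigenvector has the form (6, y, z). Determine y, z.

We need (M - 3I)v = 0.
M - 3I = [[33, 76, -10], [-18, -41, 5], [-12, -24, 0]].
Row 1: (33)·6 + (76)·y + (-10)·z = 0
Row 2: (-18)·6 + (-41)·y + (5)·z = 0
Row 3: (-12)·6 + (-24)·y + (0)·z = 0
Solving gives y = -3, z = -3.
Check: M·(6, -3, -3) = (18, -9, -9) = 3·(6, -3, -3).

-3, -3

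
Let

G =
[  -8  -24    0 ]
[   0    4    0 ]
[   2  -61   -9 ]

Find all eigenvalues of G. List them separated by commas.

Set up det(μI - G) = 0.
Cofactor expansion gives p(μ) = μ^3 + 13μ^2 + 4μ - 288.
Rational-root test: μ = -8 gives p(-8) = 0.
Dividing by (μ + 8) leaves μ^2 + 5μ - 36.
The quadratic factors as (μ + 9)·(μ - 4).
Eigenvalues: -9, -8, 4.

-9, -8, 4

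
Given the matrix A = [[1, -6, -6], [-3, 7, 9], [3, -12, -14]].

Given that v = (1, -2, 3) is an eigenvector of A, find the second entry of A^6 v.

-31250

First find the eigenvalue: Av = (-5, 10, -15) = -5·(1, -2, 3), so λ = -5.
Then A^6 v = λ^6·v = (-5)^6·(1, -2, 3) = 15625·(1, -2, 3) = (15625, -31250, 46875).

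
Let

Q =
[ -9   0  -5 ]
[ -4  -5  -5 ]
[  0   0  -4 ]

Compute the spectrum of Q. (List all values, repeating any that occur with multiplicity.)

-9, -5, -4

Compute the characteristic polynomial p(μ) = det(μI - Q).
Expanding along the first row, p(μ) = μ^3 + 18μ^2 + 101μ + 180.
Since p(-9) = 0, μ = -9 is a root.
Dividing by (μ + 9) leaves μ^2 + 9μ + 20.
The quadratic factors as (μ + 5)·(μ + 4).
Eigenvalues: -9, -5, -4.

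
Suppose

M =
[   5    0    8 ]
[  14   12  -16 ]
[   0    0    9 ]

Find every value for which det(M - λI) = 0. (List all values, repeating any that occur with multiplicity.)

5, 9, 12

Compute the characteristic polynomial p(μ) = det(μI - M).
Cofactor expansion gives p(μ) = μ^3 - 26μ^2 + 213μ - 540.
Try μ = 5: p(5) = 0, so 5 is a root.
Factor out (μ - 5): p(μ) = (μ - 5)·(μ^2 - 21μ + 108).
The quadratic factors as (μ - 9)·(μ - 12).
Eigenvalues: 5, 9, 12.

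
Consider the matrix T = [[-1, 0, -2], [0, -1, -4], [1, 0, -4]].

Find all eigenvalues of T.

-3, -2, -1

Compute the characteristic polynomial p(λ) = det(λI - T).
Expanding the 3×3 determinant: p(λ) = λ^3 + 6λ^2 + 11λ + 6.
Try λ = -3: p(-3) = 0, so -3 is a root.
Dividing by (λ + 3) leaves λ^2 + 3λ + 2.
The quadratic factors as (λ + 2)·(λ + 1).
Eigenvalues: -3, -2, -1.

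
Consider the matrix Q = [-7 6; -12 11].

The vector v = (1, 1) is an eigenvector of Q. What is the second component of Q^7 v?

First find the eigenvalue: Qv = (-1, -1) = -1·(1, 1), so λ = -1.
Then Q^7 v = λ^7·v = (-1)^7·(1, 1) = -1·(1, 1) = (-1, -1).

-1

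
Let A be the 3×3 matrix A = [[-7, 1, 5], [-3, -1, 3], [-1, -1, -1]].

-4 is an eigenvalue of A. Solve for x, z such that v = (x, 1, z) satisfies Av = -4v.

We need (A + 4I)v = 0.
A + 4I = [[-3, 1, 5], [-3, 3, 3], [-1, -1, 3]].
Row 1: (-3)·x + (1)·1 + (5)·z = 0
Row 2: (-3)·x + (3)·1 + (3)·z = 0
Row 3: (-1)·x + (-1)·1 + (3)·z = 0
Solving gives x = 2, z = 1.
Check: A·(2, 1, 1) = (-8, -4, -4) = -4·(2, 1, 1).

2, 1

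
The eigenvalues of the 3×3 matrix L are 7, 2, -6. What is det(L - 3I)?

36

If L has eigenvalues 7, 2, -6, then L - 3I has eigenvalues 4, -1, -9.
det(L - 3I) = (4) · (-1) · (-9) = 36.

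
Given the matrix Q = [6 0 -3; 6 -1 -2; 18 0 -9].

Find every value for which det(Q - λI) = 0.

-3, -1, 0

The characteristic polynomial is p(lambda) = det(lambda·I - Q).
Expanding the 3×3 determinant: p(lambda) = lambda^3 + 4·lambda^2 + 3·lambda.
Try lambda = 0: p(0) = 0, so 0 is a root.
Dividing by lambda leaves lambda^2 + 4·lambda + 3.
The quadratic factors as (lambda + 3)·(lambda + 1).
Eigenvalues: -3, -1, 0.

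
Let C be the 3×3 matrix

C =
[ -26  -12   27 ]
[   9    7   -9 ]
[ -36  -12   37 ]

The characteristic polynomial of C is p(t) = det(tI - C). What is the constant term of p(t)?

p(t) = t^3 - 18t^2 + 87t - 70.
The constant term is -70.

-70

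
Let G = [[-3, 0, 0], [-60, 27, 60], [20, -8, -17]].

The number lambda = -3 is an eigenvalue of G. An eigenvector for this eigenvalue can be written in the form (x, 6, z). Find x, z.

1, -2

We need (G + 3I)v = 0.
G + 3I = [[0, 0, 0], [-60, 30, 60], [20, -8, -14]].
Row 1: (0)·x + (0)·6 + (0)·z = 0
Row 2: (-60)·x + (30)·6 + (60)·z = 0
Row 3: (20)·x + (-8)·6 + (-14)·z = 0
Solving gives x = 1, z = -2.
Check: G·(1, 6, -2) = (-3, -18, 6) = -3·(1, 6, -2).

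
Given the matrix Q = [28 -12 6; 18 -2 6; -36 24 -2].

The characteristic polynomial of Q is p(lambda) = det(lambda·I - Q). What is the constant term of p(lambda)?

-400

p(lambda) = lambda^3 - 24·lambda^2 + 180·lambda - 400.
The constant term is -400.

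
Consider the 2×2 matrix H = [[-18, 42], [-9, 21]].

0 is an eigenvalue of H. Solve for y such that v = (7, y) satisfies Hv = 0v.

We need (H)v = 0.
H = [[-18, 42], [-9, 21]].
Row 1: (-18)·7 + (42)·y = 0
Row 2: (-9)·7 + (21)·y = 0
Solving gives y = 3.
Check: H·(7, 3) = (0, 0) = 0·(7, 3).

3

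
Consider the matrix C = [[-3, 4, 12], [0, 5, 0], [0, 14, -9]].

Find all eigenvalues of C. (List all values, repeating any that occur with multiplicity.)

Compute the characteristic polynomial p(s) = det(sI - C).
Cofactor expansion gives p(s) = s^3 + 7s^2 - 33s - 135.
Rational-root test: s = -3 gives p(-3) = 0.
Dividing by (s + 3) leaves s^2 + 4s - 45.
The quadratic factors as (s + 9)·(s - 5).
Eigenvalues: -9, -3, 5.

-9, -3, 5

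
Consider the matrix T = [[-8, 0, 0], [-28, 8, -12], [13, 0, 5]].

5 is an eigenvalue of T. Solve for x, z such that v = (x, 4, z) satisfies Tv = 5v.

We need (T - 5I)v = 0.
T - 5I = [[-13, 0, 0], [-28, 3, -12], [13, 0, 0]].
Row 1: (-13)·x + (0)·4 + (0)·z = 0
Row 2: (-28)·x + (3)·4 + (-12)·z = 0
Row 3: (13)·x + (0)·4 + (0)·z = 0
Solving gives x = 0, z = 1.
Check: T·(0, 4, 1) = (0, 20, 5) = 5·(0, 4, 1).

0, 1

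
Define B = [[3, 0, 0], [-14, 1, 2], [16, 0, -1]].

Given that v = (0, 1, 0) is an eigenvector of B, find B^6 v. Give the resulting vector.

(0, 1, 0)

First find the eigenvalue: Bv = (0, 1, 0) = 1·(0, 1, 0), so λ = 1.
Then B^6 v = λ^6·v = 1^6·(0, 1, 0) = 1·(0, 1, 0) = (0, 1, 0).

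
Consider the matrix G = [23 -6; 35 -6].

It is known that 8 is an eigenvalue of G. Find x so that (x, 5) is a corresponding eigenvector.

We need (G - 8I)v = 0.
G - 8I = [[15, -6], [35, -14]].
Row 1: (15)·x + (-6)·5 = 0
Row 2: (35)·x + (-14)·5 = 0
Solving gives x = 2.
Check: G·(2, 5) = (16, 40) = 8·(2, 5).

2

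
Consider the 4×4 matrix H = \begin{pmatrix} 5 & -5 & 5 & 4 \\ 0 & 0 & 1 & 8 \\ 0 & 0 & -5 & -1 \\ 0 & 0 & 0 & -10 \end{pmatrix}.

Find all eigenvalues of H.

H is upper triangular, so its eigenvalues are the diagonal entries.
Diagonal: 5, 0, -5, -10.

-10, -5, 0, 5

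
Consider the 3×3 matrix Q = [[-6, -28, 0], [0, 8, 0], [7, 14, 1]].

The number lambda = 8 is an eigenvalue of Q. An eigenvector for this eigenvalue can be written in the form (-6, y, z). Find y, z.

3, 0

We need (Q - 8I)v = 0.
Q - 8I = [[-14, -28, 0], [0, 0, 0], [7, 14, -7]].
Row 1: (-14)·-6 + (-28)·y + (0)·z = 0
Row 2: (0)·-6 + (0)·y + (0)·z = 0
Row 3: (7)·-6 + (14)·y + (-7)·z = 0
Solving gives y = 3, z = 0.
Check: Q·(-6, 3, 0) = (-48, 24, 0) = 8·(-6, 3, 0).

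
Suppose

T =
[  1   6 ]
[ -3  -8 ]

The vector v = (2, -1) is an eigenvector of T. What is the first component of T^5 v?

First find the eigenvalue: Tv = (-4, 2) = -2·(2, -1), so λ = -2.
Then T^5 v = λ^5·v = (-2)^5·(2, -1) = -32·(2, -1) = (-64, 32).

-64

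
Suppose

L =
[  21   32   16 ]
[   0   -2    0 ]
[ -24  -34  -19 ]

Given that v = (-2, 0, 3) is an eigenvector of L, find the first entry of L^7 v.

4374

First find the eigenvalue: Lv = (6, 0, -9) = -3·(-2, 0, 3), so λ = -3.
Then L^7 v = λ^7·v = (-3)^7·(-2, 0, 3) = -2187·(-2, 0, 3) = (4374, 0, -6561).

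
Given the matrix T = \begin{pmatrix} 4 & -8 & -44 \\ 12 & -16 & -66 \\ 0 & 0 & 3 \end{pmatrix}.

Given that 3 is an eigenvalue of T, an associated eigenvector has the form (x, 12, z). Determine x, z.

We need (T - 3I)v = 0.
T - 3I = [[1, -8, -44], [12, -19, -66], [0, 0, 0]].
Row 1: (1)·x + (-8)·12 + (-44)·z = 0
Row 2: (12)·x + (-19)·12 + (-66)·z = 0
Row 3: (0)·x + (0)·12 + (0)·z = 0
Solving gives x = 8, z = -2.
Check: T·(8, 12, -2) = (24, 36, -6) = 3·(8, 12, -2).

8, -2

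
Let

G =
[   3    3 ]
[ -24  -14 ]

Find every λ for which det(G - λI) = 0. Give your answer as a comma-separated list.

det(G - rI) = (3 - r)(-14 - r) - (3)·(-24) = r^2 + 11r + 30.
This factors as (r + 6)·(r + 5) = 0.
Eigenvalues: -6, -5.

-6, -5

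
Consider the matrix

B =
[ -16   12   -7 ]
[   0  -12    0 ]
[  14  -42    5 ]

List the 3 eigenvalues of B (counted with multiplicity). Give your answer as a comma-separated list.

-12, -9, -2

The characteristic polynomial is p(t) = det(tI - B).
Expanding along the first row, p(t) = t^3 + 23t^2 + 150t + 216.
Rational-root test: t = -2 gives p(-2) = 0.
Dividing by (t + 2) leaves t^2 + 21t + 108.
The quadratic factors as (t + 12)·(t + 9).
Eigenvalues: -12, -9, -2.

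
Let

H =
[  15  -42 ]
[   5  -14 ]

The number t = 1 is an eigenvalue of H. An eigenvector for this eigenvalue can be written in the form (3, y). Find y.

We need (H - 1I)v = 0.
H - 1I = [[14, -42], [5, -15]].
Row 1: (14)·3 + (-42)·y = 0
Row 2: (5)·3 + (-15)·y = 0
Solving gives y = 1.
Check: H·(3, 1) = (3, 1) = 1·(3, 1).

1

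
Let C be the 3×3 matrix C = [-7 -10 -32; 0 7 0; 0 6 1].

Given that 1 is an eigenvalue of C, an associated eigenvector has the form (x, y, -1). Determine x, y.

4, 0

We need (C - 1I)v = 0.
C - 1I = [[-8, -10, -32], [0, 6, 0], [0, 6, 0]].
Row 1: (-8)·x + (-10)·y + (-32)·-1 = 0
Row 2: (0)·x + (6)·y + (0)·-1 = 0
Row 3: (0)·x + (6)·y + (0)·-1 = 0
Solving gives x = 4, y = 0.
Check: C·(4, 0, -1) = (4, 0, -1) = 1·(4, 0, -1).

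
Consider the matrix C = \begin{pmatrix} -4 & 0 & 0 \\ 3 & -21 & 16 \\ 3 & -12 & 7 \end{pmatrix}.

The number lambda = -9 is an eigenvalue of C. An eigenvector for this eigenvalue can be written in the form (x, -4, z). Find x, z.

We need (C + 9I)v = 0.
C + 9I = [[5, 0, 0], [3, -12, 16], [3, -12, 16]].
Row 1: (5)·x + (0)·-4 + (0)·z = 0
Row 2: (3)·x + (-12)·-4 + (16)·z = 0
Row 3: (3)·x + (-12)·-4 + (16)·z = 0
Solving gives x = 0, z = -3.
Check: C·(0, -4, -3) = (0, 36, 27) = -9·(0, -4, -3).

0, -3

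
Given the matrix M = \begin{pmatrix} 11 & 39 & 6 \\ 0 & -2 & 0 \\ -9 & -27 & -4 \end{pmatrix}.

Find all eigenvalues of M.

Compute the characteristic polynomial p(lambda) = det(lambda·I - M).
Expanding along the first row, p(lambda) = lambda^3 - 5·lambda^2 - 4·lambda + 20.
Since p(-2) = 0, lambda = -2 is a root.
Dividing by (lambda + 2) leaves lambda^2 - 7·lambda + 10.
The quadratic factors as (lambda - 2)·(lambda - 5).
Eigenvalues: -2, 2, 5.

-2, 2, 5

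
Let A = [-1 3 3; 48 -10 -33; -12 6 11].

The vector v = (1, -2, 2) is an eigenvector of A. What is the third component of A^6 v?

First find the eigenvalue: Av = (-1, 2, -2) = -1·(1, -2, 2), so λ = -1.
Then A^6 v = λ^6·v = (-1)^6·(1, -2, 2) = 1·(1, -2, 2) = (1, -2, 2).

2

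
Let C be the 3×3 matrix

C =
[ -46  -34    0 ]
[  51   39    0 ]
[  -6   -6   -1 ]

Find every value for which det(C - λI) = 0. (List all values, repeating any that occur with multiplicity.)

-12, -1, 5

Compute the characteristic polynomial p(s) = det(sI - C).
Cofactor expansion gives p(s) = s^3 + 8s^2 - 53s - 60.
Rational-root test: s = -1 gives p(-1) = 0.
Dividing by (s + 1) leaves s^2 + 7s - 60.
The quadratic factors as (s + 12)·(s - 5).
Eigenvalues: -12, -1, 5.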